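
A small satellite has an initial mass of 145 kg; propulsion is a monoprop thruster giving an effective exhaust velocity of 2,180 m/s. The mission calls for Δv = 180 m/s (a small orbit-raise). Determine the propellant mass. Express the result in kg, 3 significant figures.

Rocket equation: m₀/m_f = exp(Δv / v_e) = exp(180 / 2180.0) = exp(0.0826) = 1.0861.
m_f = 145 / 1.0861 = 133.505 kg, so propellant = m₀ − m_f = 145 − 133.505 = 11.495 kg.

propellant mass ≈ 11.5 kg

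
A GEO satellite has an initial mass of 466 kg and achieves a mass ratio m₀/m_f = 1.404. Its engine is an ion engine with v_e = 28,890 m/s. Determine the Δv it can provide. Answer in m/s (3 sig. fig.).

From the ideal rocket equation, Δv = v_e · ln(1.404) = 28890.0 × 0.3393 ≈ 9803.1 m/s.

Δv ≈ 9800 m/s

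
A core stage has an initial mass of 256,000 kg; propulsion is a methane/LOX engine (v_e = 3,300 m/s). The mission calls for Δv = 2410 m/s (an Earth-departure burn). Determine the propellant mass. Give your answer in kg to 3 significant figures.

propellant mass ≈ 133000 kg

Rocket equation: m₀/m_f = exp(Δv / v_e) = exp(2410 / 3300.0) = exp(0.7303) = 2.0757.
m_f = 256,000 / 2.0757 = 123,332 kg, so propellant = m₀ − m_f = 256,000 − 123,332 = 132,668 kg.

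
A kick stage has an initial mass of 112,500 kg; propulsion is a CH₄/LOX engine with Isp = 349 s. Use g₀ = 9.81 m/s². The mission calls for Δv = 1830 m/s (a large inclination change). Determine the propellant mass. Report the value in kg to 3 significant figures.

propellant mass ≈ 46600 kg

v_e = Isp · g₀ = 349 × 9.81 = 3423.7 m/s.
m₀/m_f = exp(Δv / v_e) = exp(1830 / 3423.7) = exp(0.5345) = 1.7066.
m_f = 112,500 / 1.7066 = 65,920.5 kg, so propellant = m₀ − m_f = 112,500 − 65,920.5 = 46,579.5 kg.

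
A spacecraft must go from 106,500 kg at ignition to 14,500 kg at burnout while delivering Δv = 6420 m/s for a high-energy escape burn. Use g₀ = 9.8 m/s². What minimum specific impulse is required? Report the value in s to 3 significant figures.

Isp ≈ 329 s

ln(m₀/m_f) = ln(106500/14500) = ln(7.345) = 1.9940.
v_e = Δv / ln(m₀/m_f) = 6420 / 1.9940 = 3219.7 m/s.
Isp = v_e / g₀ = 3219.7 / 9.8 = 328.5 s.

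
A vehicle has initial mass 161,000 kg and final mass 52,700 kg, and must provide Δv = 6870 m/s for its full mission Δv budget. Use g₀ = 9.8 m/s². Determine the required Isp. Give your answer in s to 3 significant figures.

ln(m₀/m_f) = ln(161000/52700) = ln(3.055) = 1.1168.
v_e = Δv / ln(m₀/m_f) = 6870 / 1.1168 = 6151.6 m/s.
Isp = v_e / g₀ = 6151.6 / 9.8 = 627.7 s.

Isp ≈ 628 s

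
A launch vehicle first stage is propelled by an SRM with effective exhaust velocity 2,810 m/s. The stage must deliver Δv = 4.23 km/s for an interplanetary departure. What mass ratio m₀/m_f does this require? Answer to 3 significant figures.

Rocket equation: m₀/m_f = exp(Δv / v_e) = exp(4230 / 2810.0) = exp(1.5053) = 4.5057.

mass ratio ≈ 4.51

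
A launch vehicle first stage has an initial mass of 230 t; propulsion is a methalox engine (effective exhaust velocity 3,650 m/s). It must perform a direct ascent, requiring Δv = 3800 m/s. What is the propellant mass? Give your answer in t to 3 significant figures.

By the Tsiolkovsky rocket equation, m₀/m_f = exp(Δv / v_e) = exp(3800 / 3650.0) = exp(1.0411) = 2.8323.
m_f = 230 / 2.8323 = 81.2061 t, so propellant = m₀ − m_f = 230 − 81.2061 = 148.7939 t.

propellant mass ≈ 149 t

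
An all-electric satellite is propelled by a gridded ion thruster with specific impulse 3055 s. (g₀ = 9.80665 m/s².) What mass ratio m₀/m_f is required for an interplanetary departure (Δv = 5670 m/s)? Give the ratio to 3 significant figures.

v_e = Isp · g₀ = 3055 × 9.80665 = 29959.3 m/s.
m₀/m_f = exp(Δv / v_e) = exp(5670 / 29959.3) = exp(0.1893) = 1.2084.

mass ratio ≈ 1.21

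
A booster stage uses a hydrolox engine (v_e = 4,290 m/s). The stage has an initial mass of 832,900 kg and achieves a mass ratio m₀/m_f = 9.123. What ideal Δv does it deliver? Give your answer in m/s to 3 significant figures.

Δv ≈ 9480 m/s

Using Δv = v_e ln(m₀/m_f): Δv = v_e · ln(9.123) = 4290.0 × 2.2108 ≈ 9484.3 m/s.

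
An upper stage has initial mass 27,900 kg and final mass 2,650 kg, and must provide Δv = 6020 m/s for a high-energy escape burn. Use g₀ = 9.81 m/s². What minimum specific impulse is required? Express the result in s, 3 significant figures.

ln(m₀/m_f) = ln(27900/2650) = ln(10.53) = 2.3541.
By the Tsiolkovsky rocket equation, v_e = Δv / ln(m₀/m_f) = 6020 / 2.3541 = 2557.3 m/s.
Isp = v_e / g₀ = 2557.3 / 9.81 = 260.7 s.

Isp ≈ 261 s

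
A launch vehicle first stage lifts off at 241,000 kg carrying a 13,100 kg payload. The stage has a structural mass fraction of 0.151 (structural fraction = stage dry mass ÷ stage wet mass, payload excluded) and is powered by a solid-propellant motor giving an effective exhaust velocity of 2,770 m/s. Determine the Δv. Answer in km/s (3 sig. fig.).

Stage wet mass = m₀ − payload = 241,000 − 13,100 = 227,900 kg.
Stage dry mass = ε × stage wet mass = 0.151 × 227,900 = 34,412.9 kg.
Burnout mass m_f = stage dry + payload = 34,412.9 + 13,100 = 47,512.9 kg.
Using Δv = v_e ln(m₀/m_f): Δv = v_e · ln(241,000/47,512.9) = 2770.0 × ln(5.072) = 2770.0 × 1.6238 ≈ 4498 m/s.

Δv ≈ 4.50 km/s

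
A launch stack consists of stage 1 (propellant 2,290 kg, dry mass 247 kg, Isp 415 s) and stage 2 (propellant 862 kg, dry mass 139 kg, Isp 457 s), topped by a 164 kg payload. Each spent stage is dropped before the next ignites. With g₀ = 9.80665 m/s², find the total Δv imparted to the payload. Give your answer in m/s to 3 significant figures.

Δv ≈ 9960 m/s

Ignition mass of stage 1 = 2,290+247 + 862+139 + 164 = 3,702 kg.
Stage 1: m₀ = 3,702 kg, m_f = 3,702 − 2,290 = 1,412 kg; Δv = 415×9.80665×ln(2.622) = 4069.8×0.9639 ≈ 3923 m/s.
Stage 2: m₀ = 1,165 kg, m_f = 1,165 − 862 = 303 kg; Δv = 457×9.80665×ln(3.845) = 4481.6×1.3467 ≈ 6036 m/s.
Total Δv = 3923 + 6036 = 9959 m/s.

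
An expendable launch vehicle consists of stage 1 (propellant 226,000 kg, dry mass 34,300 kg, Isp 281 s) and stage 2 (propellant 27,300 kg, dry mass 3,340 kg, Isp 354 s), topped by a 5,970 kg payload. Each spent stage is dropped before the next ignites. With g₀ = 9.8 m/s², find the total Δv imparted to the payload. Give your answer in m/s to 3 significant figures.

Ignition mass of stage 1 = 226,000+34,300 + 27,300+3,340 + 5,970 = 296,910 kg.
Stage 1: m₀ = 296,910 kg, m_f = 296,910 − 226,000 = 70,910 kg; Δv = 281×9.8×ln(4.187) = 2753.8×1.4320 ≈ 3943 m/s.
Stage 2: m₀ = 36,610 kg, m_f = 36,610 − 27,300 = 9,310 kg; Δv = 354×9.8×ln(3.932) = 3469.2×1.3692 ≈ 4750 m/s.
Total Δv = 3943 + 4750 = 8693 m/s.

Δv ≈ 8690 m/s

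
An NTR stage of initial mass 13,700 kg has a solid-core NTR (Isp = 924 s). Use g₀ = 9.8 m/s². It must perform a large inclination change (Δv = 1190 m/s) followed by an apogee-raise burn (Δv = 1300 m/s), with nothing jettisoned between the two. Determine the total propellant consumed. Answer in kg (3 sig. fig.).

v_e = Isp · g₀ = 924 × 9.8 = 9055.2 m/s.
After the first burn: m = 13700 × exp(−1190/9055.2) = 13700 × 0.87685 = 12,012.8 kg.
After the second burn: m = 12,012.8 × exp(−1300/9055.2) = 12,012.8 × 0.86627 = 10,406.3 kg.
Total propellant = m₀ − m_final = 13700 − 10,406.3 = 3,293.7 kg.

total propellant consumed ≈ 3290 kg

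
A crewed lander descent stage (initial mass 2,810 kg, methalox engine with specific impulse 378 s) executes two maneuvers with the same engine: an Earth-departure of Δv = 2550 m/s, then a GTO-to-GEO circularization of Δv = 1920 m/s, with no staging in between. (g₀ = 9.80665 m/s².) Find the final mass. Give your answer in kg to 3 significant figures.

v_e = Isp · g₀ = 378 × 9.80665 = 3706.9 m/s.
After the first burn: m = 2810 × exp(−2550/3706.9) = 2810 × 0.50263 = 1,412.39 kg.
After the second burn: m = 1,412.39 × exp(−1920/3706.9) = 1,412.39 × 0.59574 = 841.417 kg.

final mass ≈ 841 kg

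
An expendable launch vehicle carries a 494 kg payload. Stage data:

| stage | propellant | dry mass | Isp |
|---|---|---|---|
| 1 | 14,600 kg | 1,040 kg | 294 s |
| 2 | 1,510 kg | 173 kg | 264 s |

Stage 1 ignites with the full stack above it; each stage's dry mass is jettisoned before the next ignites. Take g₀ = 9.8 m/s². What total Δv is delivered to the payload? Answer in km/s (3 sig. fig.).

Ignition mass of stage 1 = 14,600+1,040 + 1,510+173 + 494 = 17,817 kg.
Stage 1: m₀ = 17,817 kg, m_f = 17,817 − 14,600 = 3,217 kg; Δv = 294×9.8×ln(5.538) = 2881.2×1.7117 ≈ 4932 m/s.
Stage 2: m₀ = 2,177 kg, m_f = 2,177 − 1,510 = 667 kg; Δv = 264×9.8×ln(3.264) = 2587.2×1.1829 ≈ 3060 m/s.
Total Δv = 4932 + 3060 = 7992 m/s.

Δv ≈ 7.99 km/s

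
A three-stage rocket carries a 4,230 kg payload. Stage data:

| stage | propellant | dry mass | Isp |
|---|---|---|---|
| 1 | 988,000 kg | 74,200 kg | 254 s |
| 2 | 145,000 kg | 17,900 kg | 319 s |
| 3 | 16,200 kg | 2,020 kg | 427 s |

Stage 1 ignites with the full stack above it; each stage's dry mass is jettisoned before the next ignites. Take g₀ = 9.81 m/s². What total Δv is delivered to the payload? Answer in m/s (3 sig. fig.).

Δv ≈ 14000 m/s

Ignition mass of stage 1 = 988,000+74,200 + 145,000+17,900 + 16,200+2,020 + 4,230 = 1,247,550 kg.
Stage 1: m₀ = 1,247,550 kg, m_f = 1,247,550 − 988,000 = 259,550 kg; Δv = 254×9.81×ln(4.807) = 2491.7×1.5700 ≈ 3912 m/s.
Stage 2: m₀ = 185,350 kg, m_f = 185,350 − 145,000 = 40,350 kg; Δv = 319×9.81×ln(4.594) = 3129.4×1.5247 ≈ 4771 m/s.
Stage 3: m₀ = 22,450 kg, m_f = 22,450 − 16,200 = 6,250 kg; Δv = 427×9.81×ln(3.592) = 4188.9×1.2787 ≈ 5356 m/s.
Total Δv = 3912 + 4771 + 5356 = 14039 m/s.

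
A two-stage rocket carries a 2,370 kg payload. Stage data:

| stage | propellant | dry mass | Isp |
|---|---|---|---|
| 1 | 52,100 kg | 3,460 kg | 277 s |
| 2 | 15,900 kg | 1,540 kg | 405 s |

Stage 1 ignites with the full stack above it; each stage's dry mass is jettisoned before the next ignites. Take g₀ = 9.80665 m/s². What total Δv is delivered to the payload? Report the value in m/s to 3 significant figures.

Δv ≈ 9640 m/s

Ignition mass of stage 1 = 52,100+3,460 + 15,900+1,540 + 2,370 = 75,370 kg.
Stage 1: m₀ = 75,370 kg, m_f = 75,370 − 52,100 = 23,270 kg; Δv = 277×9.80665×ln(3.239) = 2716.4×1.1752 ≈ 3192 m/s.
Stage 2: m₀ = 19,810 kg, m_f = 19,810 − 15,900 = 3,910 kg; Δv = 405×9.80665×ln(5.066) = 3971.7×1.6226 ≈ 6445 m/s.
Total Δv = 3192 + 6445 = 9637 m/s.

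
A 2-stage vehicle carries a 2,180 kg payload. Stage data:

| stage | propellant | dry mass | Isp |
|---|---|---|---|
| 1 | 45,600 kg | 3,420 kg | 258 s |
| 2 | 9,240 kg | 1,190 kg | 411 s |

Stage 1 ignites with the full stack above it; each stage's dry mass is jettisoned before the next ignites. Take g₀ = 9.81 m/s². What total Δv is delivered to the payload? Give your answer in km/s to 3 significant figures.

Ignition mass of stage 1 = 45,600+3,420 + 9,240+1,190 + 2,180 = 61,630 kg.
Stage 1: m₀ = 61,630 kg, m_f = 61,630 − 45,600 = 16,030 kg; Δv = 258×9.81×ln(3.845) = 2531.0×1.3467 ≈ 3408 m/s.
Stage 2: m₀ = 12,610 kg, m_f = 12,610 − 9,240 = 3,370 kg; Δv = 411×9.81×ln(3.742) = 4031.9×1.3196 ≈ 5320 m/s.
Total Δv = 3408 + 5320 = 8728 m/s.

Δv ≈ 8.73 km/s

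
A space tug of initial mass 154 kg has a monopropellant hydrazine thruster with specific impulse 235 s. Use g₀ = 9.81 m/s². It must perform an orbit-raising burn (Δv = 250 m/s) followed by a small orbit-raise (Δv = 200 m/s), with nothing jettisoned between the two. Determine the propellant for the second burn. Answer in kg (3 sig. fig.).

propellant for the second burn ≈ 11.5 kg

v_e = Isp · g₀ = 235 × 9.81 = 2305.3 m/s.
After the first burn: m = 154 × exp(−250/2305.3) = 154 × 0.89723 = 138.173 kg.
After the second burn: m = 138.173 × exp(−200/2305.3) = 138.173 × 0.91690 = 126.691 kg.
Second-burn propellant = 138.173 − 126.691 = 11.482 kg.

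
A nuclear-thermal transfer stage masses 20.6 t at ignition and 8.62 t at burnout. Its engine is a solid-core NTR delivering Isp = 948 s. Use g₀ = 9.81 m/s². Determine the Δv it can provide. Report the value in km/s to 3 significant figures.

v_e = Isp · g₀ = 948 × 9.81 = 9299.9 m/s.
Δv = v_e · ln(m₀/m_f) = 9299.9 × ln(2.39) = 9299.9 × 0.8712 ≈ 8102.1 m/s.

Δv ≈ 8.10 km/s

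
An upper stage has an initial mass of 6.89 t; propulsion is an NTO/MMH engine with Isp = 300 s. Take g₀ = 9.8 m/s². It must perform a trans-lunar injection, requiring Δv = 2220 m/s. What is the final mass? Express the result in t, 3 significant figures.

final mass ≈ 3.24 t

v_e = Isp · g₀ = 300 × 9.8 = 2940.0 m/s.
m₀/m_f = exp(Δv / v_e) = exp(2220 / 2940.0) = exp(0.7551) = 2.1278.
m_f = m₀ / 2.1278 = 6.89 / 2.1278 = 3.23809 t.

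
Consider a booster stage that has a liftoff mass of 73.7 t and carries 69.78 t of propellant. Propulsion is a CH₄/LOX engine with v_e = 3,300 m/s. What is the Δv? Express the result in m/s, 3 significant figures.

Δv ≈ 9680 m/s

m_f = m₀ − m_prop = 73.7 − 69.78 = 3.92 t.
Rocket equation: Δv = v_e · ln(m₀/m_f) = 3300.0 × ln(18.8) = 3300.0 × 2.9339 ≈ 9681.9 m/s.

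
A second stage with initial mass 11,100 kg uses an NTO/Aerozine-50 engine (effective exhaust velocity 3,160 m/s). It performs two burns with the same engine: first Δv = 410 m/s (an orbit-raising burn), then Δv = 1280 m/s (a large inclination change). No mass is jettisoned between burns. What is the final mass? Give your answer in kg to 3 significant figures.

final mass ≈ 6500 kg

After the first burn: m = 11100 × exp(−410/3160.0) = 11100 × 0.87832 = 9,749.35 kg.
After the second burn: m = 9,749.35 × exp(−1280/3160.0) = 9,749.35 × 0.66693 = 6,502.13 kg.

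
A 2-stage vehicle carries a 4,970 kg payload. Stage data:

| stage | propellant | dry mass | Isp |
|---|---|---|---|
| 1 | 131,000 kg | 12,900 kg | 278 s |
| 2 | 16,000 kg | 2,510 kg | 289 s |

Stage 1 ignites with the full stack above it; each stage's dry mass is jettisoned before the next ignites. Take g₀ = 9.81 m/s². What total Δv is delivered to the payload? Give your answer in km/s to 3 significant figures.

Δv ≈ 7.41 km/s

Ignition mass of stage 1 = 131,000+12,900 + 16,000+2,510 + 4,970 = 167,380 kg.
Stage 1: m₀ = 167,380 kg, m_f = 167,380 − 131,000 = 36,380 kg; Δv = 278×9.81×ln(4.601) = 2727.2×1.5262 ≈ 4162 m/s.
Stage 2: m₀ = 23,480 kg, m_f = 23,480 − 16,000 = 7,480 kg; Δv = 289×9.81×ln(3.139) = 2835.1×1.1439 ≈ 3243 m/s.
Total Δv = 4162 + 3243 = 7405 m/s.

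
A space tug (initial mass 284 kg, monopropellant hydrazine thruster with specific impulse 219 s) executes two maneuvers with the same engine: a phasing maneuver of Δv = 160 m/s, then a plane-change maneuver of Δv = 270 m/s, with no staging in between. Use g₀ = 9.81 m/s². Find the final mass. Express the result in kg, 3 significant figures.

final mass ≈ 232 kg

v_e = Isp · g₀ = 219 × 9.81 = 2148.4 m/s.
After the first burn: m = 284 × exp(−160/2148.4) = 284 × 0.92823 = 263.617 kg.
After the second burn: m = 263.617 × exp(−270/2148.4) = 263.617 × 0.88190 = 232.484 kg.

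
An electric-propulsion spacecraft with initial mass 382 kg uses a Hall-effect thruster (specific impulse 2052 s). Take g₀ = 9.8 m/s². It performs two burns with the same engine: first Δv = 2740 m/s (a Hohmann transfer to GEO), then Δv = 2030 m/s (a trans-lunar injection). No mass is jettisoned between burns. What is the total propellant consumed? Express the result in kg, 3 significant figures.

total propellant consumed ≈ 80.7 kg

v_e = Isp · g₀ = 2052 × 9.8 = 20109.6 m/s.
After the first burn: m = 382 × exp(−2740/20109.6) = 382 × 0.87262 = 333.341 kg.
After the second burn: m = 333.341 × exp(−2030/20109.6) = 333.341 × 0.90398 = 301.334 kg.
Total propellant = m₀ − m_final = 382 − 301.334 = 80.666 kg.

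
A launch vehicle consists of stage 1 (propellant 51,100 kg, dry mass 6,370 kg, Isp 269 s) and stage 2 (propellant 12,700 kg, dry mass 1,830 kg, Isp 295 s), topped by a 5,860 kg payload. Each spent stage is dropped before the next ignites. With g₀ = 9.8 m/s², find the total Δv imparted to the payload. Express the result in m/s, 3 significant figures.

Ignition mass of stage 1 = 51,100+6,370 + 12,700+1,830 + 5,860 = 77,860 kg.
Stage 1: m₀ = 77,860 kg, m_f = 77,860 − 51,100 = 26,760 kg; Δv = 269×9.8×ln(2.91) = 2636.2×1.0680 ≈ 2815 m/s.
Stage 2: m₀ = 20,390 kg, m_f = 20,390 − 12,700 = 7,690 kg; Δv = 295×9.8×ln(2.651) = 2891.0×0.9751 ≈ 2819 m/s.
Total Δv = 2815 + 2819 = 5634 m/s.

Δv ≈ 5630 m/s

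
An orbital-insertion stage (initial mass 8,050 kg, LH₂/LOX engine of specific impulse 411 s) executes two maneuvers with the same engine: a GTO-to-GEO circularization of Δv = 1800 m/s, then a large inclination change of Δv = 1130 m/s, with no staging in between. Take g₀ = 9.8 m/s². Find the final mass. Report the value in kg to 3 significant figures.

v_e = Isp · g₀ = 411 × 9.8 = 4027.8 m/s.
After the first burn: m = 8050 × exp(−1800/4027.8) = 8050 × 0.63961 = 5,148.86 kg.
After the second burn: m = 5,148.86 × exp(−1130/4027.8) = 5,148.86 × 0.75537 = 3,889.29 kg.

final mass ≈ 3890 kg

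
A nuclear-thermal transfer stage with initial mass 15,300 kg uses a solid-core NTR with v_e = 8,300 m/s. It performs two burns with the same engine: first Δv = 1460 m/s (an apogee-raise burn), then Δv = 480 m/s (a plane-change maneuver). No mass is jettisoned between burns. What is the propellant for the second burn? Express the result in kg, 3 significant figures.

propellant for the second burn ≈ 721 kg

After the first burn: m = 15300 × exp(−1460/8300.0) = 15300 × 0.83870 = 12,832.1 kg.
After the second burn: m = 12,832.1 × exp(−480/8300.0) = 12,832.1 × 0.94381 = 12,111.1 kg.
Second-burn propellant = 12,832.1 − 12,111.1 = 721 kg.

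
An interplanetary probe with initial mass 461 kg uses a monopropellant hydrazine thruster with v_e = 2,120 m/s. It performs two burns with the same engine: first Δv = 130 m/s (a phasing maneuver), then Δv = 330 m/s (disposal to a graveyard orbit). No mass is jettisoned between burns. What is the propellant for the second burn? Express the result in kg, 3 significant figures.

After the first burn: m = 461 × exp(−130/2120.0) = 461 × 0.94052 = 433.58 kg.
After the second burn: m = 433.58 × exp(−330/2120.0) = 433.58 × 0.85585 = 371.079 kg.
Second-burn propellant = 433.58 − 371.079 = 62.501 kg.

propellant for the second burn ≈ 62.5 kg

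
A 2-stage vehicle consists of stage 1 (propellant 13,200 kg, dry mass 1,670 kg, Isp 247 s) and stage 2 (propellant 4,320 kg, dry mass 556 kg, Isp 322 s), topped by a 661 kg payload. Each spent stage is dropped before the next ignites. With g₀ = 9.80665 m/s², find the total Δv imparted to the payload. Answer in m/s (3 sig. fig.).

Ignition mass of stage 1 = 13,200+1,670 + 4,320+556 + 661 = 20,407 kg.
Stage 1: m₀ = 20,407 kg, m_f = 20,407 − 13,200 = 7,207 kg; Δv = 247×9.80665×ln(2.832) = 2422.2×1.0408 ≈ 2521 m/s.
Stage 2: m₀ = 5,537 kg, m_f = 5,537 − 4,320 = 1,217 kg; Δv = 322×9.80665×ln(4.55) = 3157.7×1.5151 ≈ 4784 m/s.
Total Δv = 2521 + 4784 = 7305 m/s.

Δv ≈ 7310 m/s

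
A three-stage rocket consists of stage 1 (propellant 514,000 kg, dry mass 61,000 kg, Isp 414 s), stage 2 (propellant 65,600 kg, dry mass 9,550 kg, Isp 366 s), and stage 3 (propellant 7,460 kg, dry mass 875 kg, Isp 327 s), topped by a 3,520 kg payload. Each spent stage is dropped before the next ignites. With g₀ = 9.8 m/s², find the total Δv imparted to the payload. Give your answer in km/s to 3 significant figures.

Δv ≈ 14.3 km/s

Ignition mass of stage 1 = 514,000+61,000 + 65,600+9,550 + 7,460+875 + 3,520 = 662,005 kg.
Stage 1: m₀ = 662,005 kg, m_f = 662,005 − 514,000 = 148,005 kg; Δv = 414×9.8×ln(4.473) = 4057.2×1.4980 ≈ 6078 m/s.
Stage 2: m₀ = 87,005 kg, m_f = 87,005 − 65,600 = 21,405 kg; Δv = 366×9.8×ln(4.065) = 3586.8×1.4023 ≈ 5030 m/s.
Stage 3: m₀ = 11,855 kg, m_f = 11,855 − 7,460 = 4,395 kg; Δv = 327×9.8×ln(2.697) = 3204.6×0.9923 ≈ 3180 m/s.
Total Δv = 6078 + 5030 + 3180 = 14288 m/s.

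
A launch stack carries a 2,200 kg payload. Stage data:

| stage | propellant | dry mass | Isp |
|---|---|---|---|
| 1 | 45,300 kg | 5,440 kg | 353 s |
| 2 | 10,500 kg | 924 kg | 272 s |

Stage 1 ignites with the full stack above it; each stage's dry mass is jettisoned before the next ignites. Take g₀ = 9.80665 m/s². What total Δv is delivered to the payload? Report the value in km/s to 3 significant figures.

Δv ≈ 8.14 km/s

Ignition mass of stage 1 = 45,300+5,440 + 10,500+924 + 2,200 = 64,364 kg.
Stage 1: m₀ = 64,364 kg, m_f = 64,364 − 45,300 = 19,064 kg; Δv = 353×9.80665×ln(3.376) = 3461.7×1.2168 ≈ 4212 m/s.
Stage 2: m₀ = 13,624 kg, m_f = 13,624 − 10,500 = 3,124 kg; Δv = 272×9.80665×ln(4.361) = 2667.4×1.4727 ≈ 3928 m/s.
Total Δv = 4212 + 3928 = 8140 m/s.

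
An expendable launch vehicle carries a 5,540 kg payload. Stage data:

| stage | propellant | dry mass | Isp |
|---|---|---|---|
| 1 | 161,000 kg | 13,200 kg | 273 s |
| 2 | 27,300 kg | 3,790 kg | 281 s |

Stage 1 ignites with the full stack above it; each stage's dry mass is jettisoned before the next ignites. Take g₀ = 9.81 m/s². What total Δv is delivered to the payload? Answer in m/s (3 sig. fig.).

Δv ≈ 7630 m/s

Ignition mass of stage 1 = 161,000+13,200 + 27,300+3,790 + 5,540 = 210,830 kg.
Stage 1: m₀ = 210,830 kg, m_f = 210,830 − 161,000 = 49,830 kg; Δv = 273×9.81×ln(4.231) = 2678.1×1.4424 ≈ 3863 m/s.
Stage 2: m₀ = 36,630 kg, m_f = 36,630 − 27,300 = 9,330 kg; Δv = 281×9.81×ln(3.926) = 2756.6×1.3676 ≈ 3770 m/s.
Total Δv = 3863 + 3770 = 7633 m/s.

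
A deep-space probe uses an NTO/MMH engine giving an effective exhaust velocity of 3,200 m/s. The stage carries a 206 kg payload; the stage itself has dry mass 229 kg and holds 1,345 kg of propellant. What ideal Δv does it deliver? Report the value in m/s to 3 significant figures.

m₀ = payload + dry + propellant = 206 + 229 + 1,345 = 1,780 kg.
m_f = payload + dry = 206 + 229 = 435 kg.
From the ideal rocket equation, Δv = v_e · ln(m₀/m_f) = 3200.0 × ln(4.092) = 3200.0 × 1.4090 ≈ 4508.9 m/s.

Δv ≈ 4510 m/s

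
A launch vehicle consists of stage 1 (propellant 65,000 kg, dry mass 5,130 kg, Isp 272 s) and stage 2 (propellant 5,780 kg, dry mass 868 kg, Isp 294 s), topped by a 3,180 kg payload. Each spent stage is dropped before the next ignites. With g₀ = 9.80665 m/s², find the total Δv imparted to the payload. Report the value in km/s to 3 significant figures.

Ignition mass of stage 1 = 65,000+5,130 + 5,780+868 + 3,180 = 79,958 kg.
Stage 1: m₀ = 79,958 kg, m_f = 79,958 − 65,000 = 14,958 kg; Δv = 272×9.80665×ln(5.346) = 2667.4×1.6763 ≈ 4471 m/s.
Stage 2: m₀ = 9,828 kg, m_f = 9,828 − 5,780 = 4,048 kg; Δv = 294×9.80665×ln(2.428) = 2883.2×0.8870 ≈ 2557 m/s.
Total Δv = 4471 + 2557 = 7028 m/s.

Δv ≈ 7.03 km/s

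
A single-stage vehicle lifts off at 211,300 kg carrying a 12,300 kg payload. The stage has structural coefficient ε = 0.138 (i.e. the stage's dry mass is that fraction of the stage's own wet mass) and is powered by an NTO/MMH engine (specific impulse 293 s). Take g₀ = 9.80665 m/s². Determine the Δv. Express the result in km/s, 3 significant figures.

Δv ≈ 4.80 km/s

Stage wet mass = m₀ − payload = 211,300 − 12,300 = 199,000 kg.
Stage dry mass = ε × stage wet mass = 0.138 × 199,000 = 27,462 kg.
Burnout mass m_f = stage dry + payload = 27,462 + 12,300 = 39,762 kg.
v_e = Isp · g₀ = 293 × 9.80665 = 2873.3 m/s.
By the Tsiolkovsky rocket equation, Δv = v_e · ln(211,300/39,762) = 2873.3 × ln(5.314) = 2873.3 × 1.6704 ≈ 4800 m/s.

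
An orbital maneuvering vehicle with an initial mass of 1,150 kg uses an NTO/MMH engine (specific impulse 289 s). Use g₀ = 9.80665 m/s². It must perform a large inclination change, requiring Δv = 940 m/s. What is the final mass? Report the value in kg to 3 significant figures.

v_e = Isp · g₀ = 289 × 9.80665 = 2834.1 m/s.
m₀/m_f = exp(Δv / v_e) = exp(940 / 2834.1) = exp(0.3317) = 1.3933.
m_f = m₀ / 1.3933 = 1,150 / 1.3933 = 825.379 kg.

final mass ≈ 825 kg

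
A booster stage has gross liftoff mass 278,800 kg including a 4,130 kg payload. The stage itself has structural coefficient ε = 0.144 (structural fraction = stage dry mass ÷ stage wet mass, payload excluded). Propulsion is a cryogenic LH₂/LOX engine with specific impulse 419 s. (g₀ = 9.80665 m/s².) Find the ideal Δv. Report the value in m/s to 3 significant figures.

Stage wet mass = m₀ − payload = 278,800 − 4,130 = 274,670 kg.
Stage dry mass = ε × stage wet mass = 0.144 × 274,670 = 39,552.5 kg.
Burnout mass m_f = stage dry + payload = 39,552.5 + 4,130 = 43,682.5 kg.
v_e = Isp · g₀ = 419 × 9.80665 = 4109.0 m/s.
Δv = v_e · ln(278,800/43,682.5) = 4109.0 × ln(6.382) = 4109.0 × 1.8535 ≈ 7616 m/s.

Δv ≈ 7620 m/s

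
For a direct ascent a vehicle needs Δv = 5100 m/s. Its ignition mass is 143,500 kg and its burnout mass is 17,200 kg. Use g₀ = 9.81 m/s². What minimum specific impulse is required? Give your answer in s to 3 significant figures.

ln(m₀/m_f) = ln(143500/17200) = ln(8.343) = 2.1214.
From the ideal rocket equation, v_e = Δv / ln(m₀/m_f) = 5100 / 2.1214 = 2404.0 m/s.
Isp = v_e / g₀ = 2404.0 / 9.81 = 245.1 s.

Isp ≈ 245 s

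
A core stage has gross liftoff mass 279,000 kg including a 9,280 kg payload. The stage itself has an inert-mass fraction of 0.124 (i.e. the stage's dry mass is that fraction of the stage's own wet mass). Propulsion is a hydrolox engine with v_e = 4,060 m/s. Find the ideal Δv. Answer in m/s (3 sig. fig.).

Δv ≈ 7620 m/s

Stage wet mass = m₀ − payload = 279,000 − 9,280 = 269,720 kg.
Stage dry mass = ε × stage wet mass = 0.124 × 269,720 = 33,445.3 kg.
Burnout mass m_f = stage dry + payload = 33,445.3 + 9,280 = 42,725.3 kg.
Δv = v_e · ln(279,000/42,725.3) = 4060.0 × ln(6.53) = 4060.0 × 1.8764 ≈ 7618 m/s.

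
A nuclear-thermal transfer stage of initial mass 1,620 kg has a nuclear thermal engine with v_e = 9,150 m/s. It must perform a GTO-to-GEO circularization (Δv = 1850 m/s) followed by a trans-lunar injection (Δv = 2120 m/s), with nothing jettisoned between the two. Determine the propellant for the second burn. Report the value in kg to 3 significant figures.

After the first burn: m = 1620 × exp(−1850/9150.0) = 1620 × 0.81694 = 1,323.44 kg.
After the second burn: m = 1,323.44 × exp(−2120/9150.0) = 1,323.44 × 0.79319 = 1,049.74 kg.
Second-burn propellant = 1,323.44 − 1,049.74 = 273.7 kg.

propellant for the second burn ≈ 274 kg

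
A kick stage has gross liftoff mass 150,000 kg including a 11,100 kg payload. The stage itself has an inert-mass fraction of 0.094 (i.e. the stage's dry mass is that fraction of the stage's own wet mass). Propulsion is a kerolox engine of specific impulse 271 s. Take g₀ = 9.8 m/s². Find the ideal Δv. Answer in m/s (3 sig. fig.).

Stage wet mass = m₀ − payload = 150,000 − 11,100 = 138,900 kg.
Stage dry mass = ε × stage wet mass = 0.094 × 138,900 = 13,056.6 kg.
Burnout mass m_f = stage dry + payload = 13,056.6 + 11,100 = 24,156.6 kg.
v_e = Isp · g₀ = 271 × 9.8 = 2655.8 m/s.
Using Δv = v_e ln(m₀/m_f): Δv = v_e · ln(150,000/24,156.6) = 2655.8 × ln(6.209) = 2655.8 × 1.8261 ≈ 4850 m/s.

Δv ≈ 4850 m/s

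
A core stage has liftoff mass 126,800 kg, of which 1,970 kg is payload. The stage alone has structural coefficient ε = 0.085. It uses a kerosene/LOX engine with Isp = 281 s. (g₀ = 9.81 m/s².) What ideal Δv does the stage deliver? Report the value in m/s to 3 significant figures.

Δv ≈ 6370 m/s

Stage wet mass = m₀ − payload = 126,800 − 1,970 = 124,830 kg.
Stage dry mass = ε × stage wet mass = 0.085 × 124,830 = 10,610.6 kg.
Burnout mass m_f = stage dry + payload = 10,610.6 + 1,970 = 12,580.6 kg.
v_e = Isp · g₀ = 281 × 9.81 = 2756.6 m/s.
By the Tsiolkovsky rocket equation, Δv = v_e · ln(126,800/12,580.6) = 2756.6 × ln(10.08) = 2756.6 × 2.3105 ≈ 6369 m/s.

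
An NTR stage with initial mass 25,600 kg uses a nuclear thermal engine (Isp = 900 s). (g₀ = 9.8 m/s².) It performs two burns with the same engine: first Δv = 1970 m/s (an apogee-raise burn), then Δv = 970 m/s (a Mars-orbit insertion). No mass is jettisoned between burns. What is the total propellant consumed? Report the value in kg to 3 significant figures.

total propellant consumed ≈ 7260 kg

v_e = Isp · g₀ = 900 × 9.8 = 8820.0 m/s.
After the first burn: m = 25600 × exp(−1970/8820.0) = 25600 × 0.79983 = 20,475.6 kg.
After the second burn: m = 20,475.6 × exp(−970/8820.0) = 20,475.6 × 0.89585 = 18,343.1 kg.
Total propellant = m₀ − m_final = 25600 − 18,343.1 = 7,256.9 kg.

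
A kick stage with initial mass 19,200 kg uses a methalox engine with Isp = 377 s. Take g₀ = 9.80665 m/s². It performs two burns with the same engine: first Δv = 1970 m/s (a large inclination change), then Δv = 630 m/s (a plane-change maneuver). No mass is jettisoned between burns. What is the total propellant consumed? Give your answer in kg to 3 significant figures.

v_e = Isp · g₀ = 377 × 9.80665 = 3697.1 m/s.
After the first burn: m = 19200 × exp(−1970/3697.1) = 19200 × 0.58693 = 11,269.1 kg.
After the second burn: m = 11,269.1 × exp(−630/3697.1) = 11,269.1 × 0.84332 = 9,503.46 kg.
Total propellant = m₀ − m_final = 19200 − 9,503.46 = 9,696.54 kg.

total propellant consumed ≈ 9700 kg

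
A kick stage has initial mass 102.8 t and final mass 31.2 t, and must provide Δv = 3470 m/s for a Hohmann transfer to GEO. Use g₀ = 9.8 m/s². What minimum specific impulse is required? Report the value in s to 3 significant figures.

Isp ≈ 297 s

ln(m₀/m_f) = ln(102800/31200) = ln(3.295) = 1.1924.
By the Tsiolkovsky rocket equation, v_e = Δv / ln(m₀/m_f) = 3470 / 1.1924 = 2910.2 m/s.
Isp = v_e / g₀ = 2910.2 / 9.8 = 297.0 s.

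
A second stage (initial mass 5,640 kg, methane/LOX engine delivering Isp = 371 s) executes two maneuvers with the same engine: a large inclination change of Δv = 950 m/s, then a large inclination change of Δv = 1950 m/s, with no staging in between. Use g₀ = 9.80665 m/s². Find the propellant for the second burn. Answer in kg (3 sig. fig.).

v_e = Isp · g₀ = 371 × 9.80665 = 3638.3 m/s.
After the first burn: m = 5640 × exp(−950/3638.3) = 5640 × 0.77019 = 4,343.87 kg.
After the second burn: m = 4,343.87 × exp(−1950/3638.3) = 4,343.87 × 0.58510 = 2,541.6 kg.
Second-burn propellant = 4,343.87 − 2,541.6 = 1,802.27 kg.

propellant for the second burn ≈ 1800 kg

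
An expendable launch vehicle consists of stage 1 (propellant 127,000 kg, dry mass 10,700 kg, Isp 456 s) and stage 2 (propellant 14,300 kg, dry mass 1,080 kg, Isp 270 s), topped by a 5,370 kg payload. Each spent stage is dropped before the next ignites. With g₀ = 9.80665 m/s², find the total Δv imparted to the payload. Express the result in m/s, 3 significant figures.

Ignition mass of stage 1 = 127,000+10,700 + 14,300+1,080 + 5,370 = 158,450 kg.
Stage 1: m₀ = 158,450 kg, m_f = 158,450 − 127,000 = 31,450 kg; Δv = 456×9.80665×ln(5.038) = 4471.8×1.6170 ≈ 7231 m/s.
Stage 2: m₀ = 20,750 kg, m_f = 20,750 − 14,300 = 6,450 kg; Δv = 270×9.80665×ln(3.217) = 2647.8×1.1685 ≈ 3094 m/s.
Total Δv = 7231 + 3094 = 10325 m/s.

Δv ≈ 10300 m/s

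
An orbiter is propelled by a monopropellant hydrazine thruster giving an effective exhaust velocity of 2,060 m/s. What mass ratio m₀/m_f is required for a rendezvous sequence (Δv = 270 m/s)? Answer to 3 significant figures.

mass ratio ≈ 1.14

By the Tsiolkovsky rocket equation, m₀/m_f = exp(Δv / v_e) = exp(270 / 2060.0) = exp(0.1311) = 1.1400.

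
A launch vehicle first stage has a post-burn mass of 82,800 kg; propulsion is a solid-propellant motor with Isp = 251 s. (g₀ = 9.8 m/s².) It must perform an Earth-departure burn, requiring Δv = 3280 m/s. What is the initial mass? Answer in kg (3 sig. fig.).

initial mass ≈ 314000 kg

v_e = Isp · g₀ = 251 × 9.8 = 2459.8 m/s.
m₀/m_f = exp(Δv / v_e) = exp(3280 / 2459.8) = exp(1.3334) = 3.7941.
m₀ = m_f × 3.7941 = 82,800 × 3.7941 = 314,151 kg.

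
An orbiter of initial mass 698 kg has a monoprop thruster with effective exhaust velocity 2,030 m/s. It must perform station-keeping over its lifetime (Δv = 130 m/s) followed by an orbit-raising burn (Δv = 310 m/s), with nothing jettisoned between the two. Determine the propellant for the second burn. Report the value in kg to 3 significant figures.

After the first burn: m = 698 × exp(−130/2030.0) = 698 × 0.93797 = 654.703 kg.
After the second burn: m = 654.703 × exp(−310/2030.0) = 654.703 × 0.85838 = 561.984 kg.
Second-burn propellant = 654.703 − 561.984 = 92.719 kg.

propellant for the second burn ≈ 92.7 kg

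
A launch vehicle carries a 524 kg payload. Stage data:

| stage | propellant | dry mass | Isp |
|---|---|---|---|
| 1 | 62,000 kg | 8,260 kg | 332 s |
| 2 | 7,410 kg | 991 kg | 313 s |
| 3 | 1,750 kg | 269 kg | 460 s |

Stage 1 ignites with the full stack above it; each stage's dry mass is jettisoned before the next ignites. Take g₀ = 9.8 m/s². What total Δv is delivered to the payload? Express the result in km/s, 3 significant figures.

Δv ≈ 13.4 km/s

Ignition mass of stage 1 = 62,000+8,260 + 7,410+991 + 1,750+269 + 524 = 81,204 kg.
Stage 1: m₀ = 81,204 kg, m_f = 81,204 − 62,000 = 19,204 kg; Δv = 332×9.8×ln(4.228) = 3253.6×1.4418 ≈ 4691 m/s.
Stage 2: m₀ = 10,944 kg, m_f = 10,944 − 7,410 = 3,534 kg; Δv = 313×9.8×ln(3.097) = 3067.4×1.1304 ≈ 3467 m/s.
Stage 3: m₀ = 2,543 kg, m_f = 2,543 − 1,750 = 793 kg; Δv = 460×9.8×ln(3.207) = 4508.0×1.1653 ≈ 5253 m/s.
Total Δv = 4691 + 3467 + 5253 = 13411 m/s.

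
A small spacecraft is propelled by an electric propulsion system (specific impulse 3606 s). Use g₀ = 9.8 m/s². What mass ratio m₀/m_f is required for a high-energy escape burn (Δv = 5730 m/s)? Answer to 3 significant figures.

v_e = Isp · g₀ = 3606 × 9.8 = 35338.8 m/s.
From the ideal rocket equation, m₀/m_f = exp(Δv / v_e) = exp(5730 / 35338.8) = exp(0.1621) = 1.1760.

mass ratio ≈ 1.18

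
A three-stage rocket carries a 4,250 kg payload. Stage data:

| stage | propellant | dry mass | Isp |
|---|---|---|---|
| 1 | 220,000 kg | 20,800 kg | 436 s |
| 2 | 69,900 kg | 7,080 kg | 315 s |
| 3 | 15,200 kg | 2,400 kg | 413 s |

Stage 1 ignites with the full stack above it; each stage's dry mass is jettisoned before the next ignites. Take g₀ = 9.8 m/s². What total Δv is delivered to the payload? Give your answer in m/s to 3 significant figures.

Δv ≈ 13100 m/s

Ignition mass of stage 1 = 220,000+20,800 + 69,900+7,080 + 15,200+2,400 + 4,250 = 339,630 kg.
Stage 1: m₀ = 339,630 kg, m_f = 339,630 − 220,000 = 119,630 kg; Δv = 436×9.8×ln(2.839) = 4272.8×1.0435 ≈ 4458 m/s.
Stage 2: m₀ = 98,830 kg, m_f = 98,830 − 69,900 = 28,930 kg; Δv = 315×9.8×ln(3.416) = 3087.0×1.2285 ≈ 3792 m/s.
Stage 3: m₀ = 21,850 kg, m_f = 21,850 − 15,200 = 6,650 kg; Δv = 413×9.8×ln(3.286) = 4047.4×1.1896 ≈ 4815 m/s.
Total Δv = 4458 + 3792 + 4815 = 13065 m/s.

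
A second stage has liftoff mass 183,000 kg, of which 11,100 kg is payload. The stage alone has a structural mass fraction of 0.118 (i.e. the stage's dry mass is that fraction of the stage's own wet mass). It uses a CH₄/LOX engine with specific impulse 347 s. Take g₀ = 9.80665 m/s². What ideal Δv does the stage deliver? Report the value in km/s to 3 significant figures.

Δv ≈ 6.00 km/s

Stage wet mass = m₀ − payload = 183,000 − 11,100 = 171,900 kg.
Stage dry mass = ε × stage wet mass = 0.118 × 171,900 = 20,284.2 kg.
Burnout mass m_f = stage dry + payload = 20,284.2 + 11,100 = 31,384.2 kg.
v_e = Isp · g₀ = 347 × 9.80665 = 3402.9 m/s.
Rocket equation: Δv = v_e · ln(183,000/31,384.2) = 3402.9 × ln(5.831) = 3402.9 × 1.7632 ≈ 6000 m/s.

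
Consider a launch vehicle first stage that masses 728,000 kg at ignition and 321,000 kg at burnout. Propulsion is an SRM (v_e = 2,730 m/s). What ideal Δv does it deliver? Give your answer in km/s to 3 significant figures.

By the Tsiolkovsky rocket equation, Δv = v_e · ln(m₀/m_f) = 2730.0 × ln(2.268) = 2730.0 × 0.8189 ≈ 2235.5 m/s.

Δv ≈ 2.24 km/s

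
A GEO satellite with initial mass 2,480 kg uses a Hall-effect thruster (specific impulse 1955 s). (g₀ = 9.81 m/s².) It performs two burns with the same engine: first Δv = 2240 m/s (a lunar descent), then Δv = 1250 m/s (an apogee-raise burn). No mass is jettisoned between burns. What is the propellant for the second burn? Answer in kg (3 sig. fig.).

propellant for the second burn ≈ 139 kg

v_e = Isp · g₀ = 1955 × 9.81 = 19178.5 m/s.
After the first burn: m = 2480 × exp(−2240/19178.5) = 2480 × 0.88977 = 2,206.63 kg.
After the second burn: m = 2,206.63 × exp(−1250/19178.5) = 2,206.63 × 0.93690 = 2,067.39 kg.
Second-burn propellant = 2,206.63 − 2,067.39 = 139.24 kg.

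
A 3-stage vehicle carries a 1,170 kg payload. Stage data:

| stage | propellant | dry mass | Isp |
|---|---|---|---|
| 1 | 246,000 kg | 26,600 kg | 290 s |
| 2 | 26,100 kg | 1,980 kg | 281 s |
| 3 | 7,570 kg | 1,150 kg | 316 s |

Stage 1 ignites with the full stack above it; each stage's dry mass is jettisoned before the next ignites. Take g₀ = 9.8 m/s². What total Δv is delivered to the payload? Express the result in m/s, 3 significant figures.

Ignition mass of stage 1 = 246,000+26,600 + 26,100+1,980 + 7,570+1,150 + 1,170 = 310,570 kg.
Stage 1: m₀ = 310,570 kg, m_f = 310,570 − 246,000 = 64,570 kg; Δv = 290×9.8×ln(4.81) = 2842.0×1.5707 ≈ 4464 m/s.
Stage 2: m₀ = 37,970 kg, m_f = 37,970 − 26,100 = 11,870 kg; Δv = 281×9.8×ln(3.199) = 2753.8×1.1628 ≈ 3202 m/s.
Stage 3: m₀ = 9,890 kg, m_f = 9,890 − 7,570 = 2,320 kg; Δv = 316×9.8×ln(4.263) = 3096.8×1.4500 ≈ 4490 m/s.
Total Δv = 4464 + 3202 + 4490 = 12156 m/s.

Δv ≈ 12200 m/s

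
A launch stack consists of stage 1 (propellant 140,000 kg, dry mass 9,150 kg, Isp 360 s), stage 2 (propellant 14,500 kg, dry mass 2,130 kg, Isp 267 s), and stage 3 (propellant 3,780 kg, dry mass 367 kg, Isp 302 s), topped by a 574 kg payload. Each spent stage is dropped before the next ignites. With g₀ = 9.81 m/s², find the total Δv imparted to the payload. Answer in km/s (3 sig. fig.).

Ignition mass of stage 1 = 140,000+9,150 + 14,500+2,130 + 3,780+367 + 574 = 170,501 kg.
Stage 1: m₀ = 170,501 kg, m_f = 170,501 − 140,000 = 30,501 kg; Δv = 360×9.81×ln(5.59) = 3531.6×1.7210 ≈ 6078 m/s.
Stage 2: m₀ = 21,351 kg, m_f = 21,351 − 14,500 = 6,851 kg; Δv = 267×9.81×ln(3.116) = 2619.3×1.1367 ≈ 2977 m/s.
Stage 3: m₀ = 4,721 kg, m_f = 4,721 − 3,780 = 941 kg; Δv = 302×9.81×ln(5.017) = 2962.6×1.6128 ≈ 4778 m/s.
Total Δv = 6078 + 2977 + 4778 = 13833 m/s.

Δv ≈ 13.8 km/s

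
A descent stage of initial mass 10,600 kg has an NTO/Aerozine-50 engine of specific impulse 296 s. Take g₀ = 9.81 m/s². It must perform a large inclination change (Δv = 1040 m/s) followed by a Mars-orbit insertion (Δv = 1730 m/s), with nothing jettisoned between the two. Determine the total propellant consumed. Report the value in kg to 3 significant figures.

v_e = Isp · g₀ = 296 × 9.81 = 2903.8 m/s.
After the first burn: m = 10600 × exp(−1040/2903.8) = 10600 × 0.69896 = 7,408.98 kg.
After the second burn: m = 7,408.98 × exp(−1730/2903.8) = 7,408.98 × 0.55113 = 4,083.31 kg.
Total propellant = m₀ − m_final = 10600 − 4,083.31 = 6,516.69 kg.

total propellant consumed ≈ 6520 kg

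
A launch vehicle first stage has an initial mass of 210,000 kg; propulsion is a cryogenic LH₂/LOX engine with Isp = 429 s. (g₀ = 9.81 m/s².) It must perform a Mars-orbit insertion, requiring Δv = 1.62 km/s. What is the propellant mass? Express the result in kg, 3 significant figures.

v_e = Isp · g₀ = 429 × 9.81 = 4208.5 m/s.
By the Tsiolkovsky rocket equation, m₀/m_f = exp(Δv / v_e) = exp(1620 / 4208.5) = exp(0.3849) = 1.4695.
m_f = 210,000 / 1.4695 = 142,906 kg, so propellant = m₀ − m_f = 210,000 − 142,906 = 67,094 kg.

propellant mass ≈ 67100 kg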